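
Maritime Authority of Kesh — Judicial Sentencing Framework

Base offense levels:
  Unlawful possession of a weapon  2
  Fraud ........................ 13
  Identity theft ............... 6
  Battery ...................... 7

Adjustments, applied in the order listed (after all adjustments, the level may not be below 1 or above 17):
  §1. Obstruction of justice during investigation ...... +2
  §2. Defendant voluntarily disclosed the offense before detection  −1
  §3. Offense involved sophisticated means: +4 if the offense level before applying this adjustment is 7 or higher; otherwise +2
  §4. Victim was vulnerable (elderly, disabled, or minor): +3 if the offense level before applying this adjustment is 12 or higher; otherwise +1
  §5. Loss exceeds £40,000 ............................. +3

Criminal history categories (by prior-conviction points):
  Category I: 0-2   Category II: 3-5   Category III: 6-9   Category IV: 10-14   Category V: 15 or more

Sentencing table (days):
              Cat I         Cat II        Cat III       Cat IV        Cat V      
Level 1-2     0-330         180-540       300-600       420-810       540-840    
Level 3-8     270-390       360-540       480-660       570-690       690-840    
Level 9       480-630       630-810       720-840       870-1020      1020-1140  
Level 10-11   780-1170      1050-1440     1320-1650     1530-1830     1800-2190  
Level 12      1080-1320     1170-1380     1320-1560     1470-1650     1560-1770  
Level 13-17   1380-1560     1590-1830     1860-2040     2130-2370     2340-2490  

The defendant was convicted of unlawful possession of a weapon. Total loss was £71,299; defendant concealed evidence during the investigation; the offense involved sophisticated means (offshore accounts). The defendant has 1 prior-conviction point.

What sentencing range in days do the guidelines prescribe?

480-630 days

Base offense level for unlawful possession of a weapon: 2.
§1 applies: 2 + 2 = 4.
§3 applies (level before this adjustment is 4 < 7, so +2): 4 + 2 = 6.
§4 does not apply.
§5 applies: 6 + 3 = 9.
Final offense level: 9.
Criminal history: 1 prior point → Category I (0-2).
Level 9 falls in the 9 band.
Grid: Level 9 × Category I = 480-630 days.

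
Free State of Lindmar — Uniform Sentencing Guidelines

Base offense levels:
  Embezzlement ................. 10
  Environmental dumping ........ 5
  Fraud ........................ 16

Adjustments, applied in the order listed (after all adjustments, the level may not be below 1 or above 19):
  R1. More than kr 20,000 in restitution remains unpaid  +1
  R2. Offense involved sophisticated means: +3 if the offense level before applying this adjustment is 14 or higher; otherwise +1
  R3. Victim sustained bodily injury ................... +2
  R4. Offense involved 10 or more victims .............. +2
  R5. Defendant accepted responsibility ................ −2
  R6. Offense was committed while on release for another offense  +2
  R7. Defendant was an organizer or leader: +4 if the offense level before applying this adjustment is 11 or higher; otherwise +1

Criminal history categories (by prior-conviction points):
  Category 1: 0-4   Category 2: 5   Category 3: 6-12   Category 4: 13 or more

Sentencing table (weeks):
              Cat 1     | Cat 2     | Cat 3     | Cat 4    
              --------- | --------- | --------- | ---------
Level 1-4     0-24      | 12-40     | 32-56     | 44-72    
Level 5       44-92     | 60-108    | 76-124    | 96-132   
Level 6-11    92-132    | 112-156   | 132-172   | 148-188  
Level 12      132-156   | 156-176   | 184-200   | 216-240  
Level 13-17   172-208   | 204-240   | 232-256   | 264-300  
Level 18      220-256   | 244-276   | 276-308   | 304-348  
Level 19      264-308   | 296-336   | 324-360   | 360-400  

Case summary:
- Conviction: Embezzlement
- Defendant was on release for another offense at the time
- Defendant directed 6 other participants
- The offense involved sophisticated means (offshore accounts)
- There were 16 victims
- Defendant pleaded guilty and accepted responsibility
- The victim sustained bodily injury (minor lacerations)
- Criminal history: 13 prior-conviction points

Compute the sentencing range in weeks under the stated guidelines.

360-400 weeks

Base offense level for embezzlement: 10.
R2 applies (level before this adjustment is 10 < 14, so +1): 10 + 1 = 11.
R3 applies: 11 + 2 = 13.
R4 applies: 13 + 2 = 15.
R5 applies: 15 − 2 = 13.
R6 applies: 13 + 2 = 15.
R7 applies (level before this adjustment is 15 ≥ 11, so +4): 15 + 4 = 19.
Final offense level: 19.
Criminal history: 13 prior points → Category 4 (13+).
Level 19 falls in the 19 band.
Grid: Level 19 × Category 4 = 360-400 weeks.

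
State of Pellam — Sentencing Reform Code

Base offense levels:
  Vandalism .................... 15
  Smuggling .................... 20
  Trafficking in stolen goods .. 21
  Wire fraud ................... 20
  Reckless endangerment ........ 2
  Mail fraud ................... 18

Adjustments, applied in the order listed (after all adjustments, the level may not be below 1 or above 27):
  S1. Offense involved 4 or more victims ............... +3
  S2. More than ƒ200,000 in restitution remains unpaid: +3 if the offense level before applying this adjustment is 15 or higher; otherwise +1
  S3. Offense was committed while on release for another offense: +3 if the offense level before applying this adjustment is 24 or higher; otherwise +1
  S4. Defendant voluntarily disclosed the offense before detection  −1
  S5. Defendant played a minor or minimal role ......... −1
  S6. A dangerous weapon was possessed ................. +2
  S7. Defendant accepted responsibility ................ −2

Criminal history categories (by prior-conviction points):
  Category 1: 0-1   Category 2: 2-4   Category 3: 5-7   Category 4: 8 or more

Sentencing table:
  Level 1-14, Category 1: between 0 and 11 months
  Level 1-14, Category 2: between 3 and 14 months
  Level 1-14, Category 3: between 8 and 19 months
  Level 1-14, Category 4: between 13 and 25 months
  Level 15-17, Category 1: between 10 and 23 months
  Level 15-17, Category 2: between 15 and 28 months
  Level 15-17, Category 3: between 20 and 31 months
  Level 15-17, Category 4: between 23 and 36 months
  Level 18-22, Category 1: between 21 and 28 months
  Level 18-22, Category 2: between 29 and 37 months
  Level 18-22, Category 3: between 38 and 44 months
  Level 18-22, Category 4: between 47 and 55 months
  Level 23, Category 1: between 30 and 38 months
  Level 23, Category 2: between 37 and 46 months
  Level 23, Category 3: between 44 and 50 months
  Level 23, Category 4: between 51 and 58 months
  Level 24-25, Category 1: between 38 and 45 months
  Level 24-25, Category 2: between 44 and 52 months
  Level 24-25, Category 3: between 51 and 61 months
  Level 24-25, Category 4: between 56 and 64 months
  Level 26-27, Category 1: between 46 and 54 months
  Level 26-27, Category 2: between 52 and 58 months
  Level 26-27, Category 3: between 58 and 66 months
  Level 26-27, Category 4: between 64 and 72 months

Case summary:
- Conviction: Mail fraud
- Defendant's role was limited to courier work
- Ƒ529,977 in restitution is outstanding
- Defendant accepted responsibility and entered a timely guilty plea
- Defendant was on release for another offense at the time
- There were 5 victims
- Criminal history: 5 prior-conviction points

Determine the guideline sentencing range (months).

Base offense level for mail fraud: 18.
S1 applies: 18 + 3 = 21.
S2 applies (level before this adjustment is 21 ≥ 15, so +3): 21 + 3 = 24.
S3 applies (level before this adjustment is 24 ≥ 24, so +3): 24 + 3 = 27.
S4 does not apply.
S5 applies: 27 − 1 = 26.
S6 does not apply.
S7 applies: 26 − 2 = 24.
Final offense level: 24.
Criminal history: 5 prior points → Category 3 (5-7).
Level 24 falls in the 24-25 band.
Grid: Level 24-25 × Category 3 = 51-61 months.

51-61 months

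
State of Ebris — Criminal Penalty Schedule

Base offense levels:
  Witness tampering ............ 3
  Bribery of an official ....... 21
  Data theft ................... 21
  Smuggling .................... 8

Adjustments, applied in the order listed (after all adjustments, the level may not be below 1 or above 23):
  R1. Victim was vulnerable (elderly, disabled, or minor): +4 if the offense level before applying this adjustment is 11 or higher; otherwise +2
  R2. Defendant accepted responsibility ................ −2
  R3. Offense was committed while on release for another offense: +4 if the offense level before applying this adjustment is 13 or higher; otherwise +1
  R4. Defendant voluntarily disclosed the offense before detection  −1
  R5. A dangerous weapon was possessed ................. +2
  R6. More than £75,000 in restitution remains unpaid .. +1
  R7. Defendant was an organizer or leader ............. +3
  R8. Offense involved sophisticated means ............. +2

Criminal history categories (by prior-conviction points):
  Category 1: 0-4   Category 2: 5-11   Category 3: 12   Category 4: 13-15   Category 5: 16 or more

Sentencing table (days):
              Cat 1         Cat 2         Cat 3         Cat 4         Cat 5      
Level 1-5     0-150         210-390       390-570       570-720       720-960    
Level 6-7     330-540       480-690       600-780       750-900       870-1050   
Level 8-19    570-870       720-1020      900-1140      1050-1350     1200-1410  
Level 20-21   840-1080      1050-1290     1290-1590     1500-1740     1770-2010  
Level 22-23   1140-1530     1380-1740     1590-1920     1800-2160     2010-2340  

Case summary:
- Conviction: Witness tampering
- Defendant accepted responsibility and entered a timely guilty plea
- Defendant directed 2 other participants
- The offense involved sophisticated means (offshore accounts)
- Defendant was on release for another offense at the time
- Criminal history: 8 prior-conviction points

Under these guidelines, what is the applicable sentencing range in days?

Base offense level for witness tampering: 3.
R2 applies: 3 − 2 = 1.
R3 applies (level before this adjustment is 1 < 13, so +1): 1 + 1 = 2.
R4 does not apply.
R5 does not apply.
R6 does not apply.
R7 applies: 2 + 3 = 5.
R8 applies: 5 + 2 = 7.
Final offense level: 7.
Criminal history: 8 prior points → Category 2 (5-11).
Level 7 falls in the 6-7 band.
Grid: Level 6-7 × Category 2 = 480-690 days.

480-690 days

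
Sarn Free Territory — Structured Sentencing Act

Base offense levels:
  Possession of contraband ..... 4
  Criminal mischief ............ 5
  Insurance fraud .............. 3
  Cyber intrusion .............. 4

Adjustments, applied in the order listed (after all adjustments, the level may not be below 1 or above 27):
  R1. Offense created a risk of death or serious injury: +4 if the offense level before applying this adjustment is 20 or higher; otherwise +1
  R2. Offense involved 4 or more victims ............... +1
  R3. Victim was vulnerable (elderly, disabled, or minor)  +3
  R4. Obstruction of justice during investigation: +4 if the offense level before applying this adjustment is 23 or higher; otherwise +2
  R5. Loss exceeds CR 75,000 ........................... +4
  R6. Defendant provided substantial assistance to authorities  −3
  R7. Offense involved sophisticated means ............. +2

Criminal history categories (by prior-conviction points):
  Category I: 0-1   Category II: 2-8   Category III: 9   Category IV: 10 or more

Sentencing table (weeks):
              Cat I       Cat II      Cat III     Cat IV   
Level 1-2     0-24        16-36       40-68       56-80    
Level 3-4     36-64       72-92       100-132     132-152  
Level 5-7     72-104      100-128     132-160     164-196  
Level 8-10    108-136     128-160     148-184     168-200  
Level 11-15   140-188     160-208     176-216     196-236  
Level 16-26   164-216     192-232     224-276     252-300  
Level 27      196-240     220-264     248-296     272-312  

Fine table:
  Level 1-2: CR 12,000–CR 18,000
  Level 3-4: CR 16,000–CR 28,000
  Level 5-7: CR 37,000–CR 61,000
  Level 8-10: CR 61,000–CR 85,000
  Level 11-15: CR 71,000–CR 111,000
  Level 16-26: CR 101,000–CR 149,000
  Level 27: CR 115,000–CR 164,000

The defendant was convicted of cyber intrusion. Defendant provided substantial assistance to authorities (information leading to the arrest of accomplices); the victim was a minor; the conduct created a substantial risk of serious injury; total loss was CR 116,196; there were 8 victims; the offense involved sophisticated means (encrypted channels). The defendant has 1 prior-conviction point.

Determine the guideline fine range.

Base offense level for cyber intrusion: 4.
R1 applies (level before this adjustment is 4 < 20, so +1): 4 + 1 = 5.
R2 applies: 5 + 1 = 6.
R3 applies: 6 + 3 = 9.
R4 does not apply.
R5 applies: 9 + 4 = 13.
R6 applies: 13 − 3 = 10.
R7 applies: 10 + 2 = 12.
Final offense level: 12.
Level 12 falls in the 11-15 band.
Fine table: Level 11-15 → CR 71,000–CR 111,000.

CR 71,000–CR 111,000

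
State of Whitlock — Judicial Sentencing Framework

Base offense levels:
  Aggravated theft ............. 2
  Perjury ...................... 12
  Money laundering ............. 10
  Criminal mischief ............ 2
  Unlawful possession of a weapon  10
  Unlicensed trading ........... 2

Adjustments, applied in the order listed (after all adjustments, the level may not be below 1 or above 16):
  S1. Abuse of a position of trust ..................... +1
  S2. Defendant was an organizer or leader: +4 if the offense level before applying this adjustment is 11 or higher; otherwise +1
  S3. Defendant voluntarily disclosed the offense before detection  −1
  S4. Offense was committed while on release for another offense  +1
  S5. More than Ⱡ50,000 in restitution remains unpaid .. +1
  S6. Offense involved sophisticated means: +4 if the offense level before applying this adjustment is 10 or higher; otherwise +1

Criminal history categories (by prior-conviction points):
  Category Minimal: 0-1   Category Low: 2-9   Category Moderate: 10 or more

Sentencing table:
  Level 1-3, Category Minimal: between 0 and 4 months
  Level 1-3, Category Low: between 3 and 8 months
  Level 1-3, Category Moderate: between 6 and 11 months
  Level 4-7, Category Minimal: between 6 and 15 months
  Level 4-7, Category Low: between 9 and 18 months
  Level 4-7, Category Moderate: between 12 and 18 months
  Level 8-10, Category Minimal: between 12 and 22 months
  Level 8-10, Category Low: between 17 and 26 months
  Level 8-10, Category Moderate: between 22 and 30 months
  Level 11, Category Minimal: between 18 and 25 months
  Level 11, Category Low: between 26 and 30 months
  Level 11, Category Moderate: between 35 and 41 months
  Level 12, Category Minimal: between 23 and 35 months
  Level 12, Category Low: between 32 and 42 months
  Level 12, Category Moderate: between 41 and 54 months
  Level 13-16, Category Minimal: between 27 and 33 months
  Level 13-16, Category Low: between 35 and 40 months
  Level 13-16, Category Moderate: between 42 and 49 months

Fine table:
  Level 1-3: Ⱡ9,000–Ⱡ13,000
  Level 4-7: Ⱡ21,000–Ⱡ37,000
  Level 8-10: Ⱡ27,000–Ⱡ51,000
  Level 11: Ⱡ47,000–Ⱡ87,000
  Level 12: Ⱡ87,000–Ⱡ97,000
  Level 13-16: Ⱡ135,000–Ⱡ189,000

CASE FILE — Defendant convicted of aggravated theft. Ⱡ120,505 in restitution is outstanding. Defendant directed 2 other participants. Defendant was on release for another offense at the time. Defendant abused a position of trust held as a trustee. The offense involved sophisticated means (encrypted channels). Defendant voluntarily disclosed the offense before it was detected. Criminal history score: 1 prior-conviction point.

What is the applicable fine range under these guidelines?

Base offense level for aggravated theft: 2.
S1 applies: 2 + 1 = 3.
S2 applies (level before this adjustment is 3 < 11, so +1): 3 + 1 = 4.
S3 applies: 4 − 1 = 3.
S4 applies: 3 + 1 = 4.
S5 applies: 4 + 1 = 5.
S6 applies (level before this adjustment is 5 < 10, so +1): 5 + 1 = 6.
Final offense level: 6.
Level 6 falls in the 4-7 band.
Fine table: Level 4-7 → Ⱡ21,000–Ⱡ37,000.

Ⱡ21,000–Ⱡ37,000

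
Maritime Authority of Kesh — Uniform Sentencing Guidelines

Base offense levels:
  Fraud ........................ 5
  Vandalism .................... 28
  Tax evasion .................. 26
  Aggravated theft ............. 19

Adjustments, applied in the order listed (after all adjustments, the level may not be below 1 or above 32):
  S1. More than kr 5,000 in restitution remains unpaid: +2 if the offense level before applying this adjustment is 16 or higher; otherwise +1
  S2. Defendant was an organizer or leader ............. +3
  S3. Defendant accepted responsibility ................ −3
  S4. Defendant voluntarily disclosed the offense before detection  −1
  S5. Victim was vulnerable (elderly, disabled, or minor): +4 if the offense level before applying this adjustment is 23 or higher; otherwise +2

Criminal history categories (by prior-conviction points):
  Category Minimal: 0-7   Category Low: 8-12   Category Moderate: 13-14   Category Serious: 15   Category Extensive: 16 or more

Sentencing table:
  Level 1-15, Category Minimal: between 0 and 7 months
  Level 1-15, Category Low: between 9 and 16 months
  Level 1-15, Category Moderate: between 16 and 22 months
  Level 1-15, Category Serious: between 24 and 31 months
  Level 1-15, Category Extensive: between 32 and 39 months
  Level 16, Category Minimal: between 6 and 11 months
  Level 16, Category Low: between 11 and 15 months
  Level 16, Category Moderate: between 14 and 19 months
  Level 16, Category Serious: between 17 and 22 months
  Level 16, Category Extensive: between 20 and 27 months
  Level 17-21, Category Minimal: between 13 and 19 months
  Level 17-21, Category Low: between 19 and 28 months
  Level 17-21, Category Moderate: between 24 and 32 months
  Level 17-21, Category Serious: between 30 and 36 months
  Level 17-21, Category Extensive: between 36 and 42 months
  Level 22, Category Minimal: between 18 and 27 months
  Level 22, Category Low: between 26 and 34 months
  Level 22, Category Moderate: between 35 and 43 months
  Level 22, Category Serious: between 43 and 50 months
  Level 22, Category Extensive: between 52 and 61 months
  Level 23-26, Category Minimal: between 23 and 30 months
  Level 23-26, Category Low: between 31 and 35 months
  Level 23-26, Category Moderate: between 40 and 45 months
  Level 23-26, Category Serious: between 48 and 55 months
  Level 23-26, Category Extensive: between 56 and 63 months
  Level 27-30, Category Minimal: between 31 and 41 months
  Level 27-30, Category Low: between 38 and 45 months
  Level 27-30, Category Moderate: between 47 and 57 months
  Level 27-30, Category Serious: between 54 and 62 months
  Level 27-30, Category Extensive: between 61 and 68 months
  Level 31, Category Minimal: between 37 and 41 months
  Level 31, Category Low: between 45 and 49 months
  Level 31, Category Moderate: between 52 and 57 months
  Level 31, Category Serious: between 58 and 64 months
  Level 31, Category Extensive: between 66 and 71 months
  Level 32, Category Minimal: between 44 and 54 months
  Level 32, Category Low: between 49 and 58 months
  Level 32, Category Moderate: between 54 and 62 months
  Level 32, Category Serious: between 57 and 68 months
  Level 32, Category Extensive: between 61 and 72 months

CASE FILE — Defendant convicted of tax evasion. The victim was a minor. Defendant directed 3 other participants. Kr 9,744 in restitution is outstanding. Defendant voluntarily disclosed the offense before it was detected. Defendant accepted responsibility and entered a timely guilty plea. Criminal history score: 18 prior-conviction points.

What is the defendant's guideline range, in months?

Base offense level for tax evasion: 26.
S1 applies (level before this adjustment is 26 ≥ 16, so +2): 26 + 2 = 28.
S2 applies: 28 + 3 = 31.
S3 applies: 31 − 3 = 28.
S4 applies: 28 − 1 = 27.
S5 applies (level before this adjustment is 27 ≥ 23, so +4): 27 + 4 = 31.
Final offense level: 31.
Criminal history: 18 prior points → Category Extensive (16+).
Level 31 falls in the 31 band.
Grid: Level 31 × Category Extensive = 66-71 months.

66-71 months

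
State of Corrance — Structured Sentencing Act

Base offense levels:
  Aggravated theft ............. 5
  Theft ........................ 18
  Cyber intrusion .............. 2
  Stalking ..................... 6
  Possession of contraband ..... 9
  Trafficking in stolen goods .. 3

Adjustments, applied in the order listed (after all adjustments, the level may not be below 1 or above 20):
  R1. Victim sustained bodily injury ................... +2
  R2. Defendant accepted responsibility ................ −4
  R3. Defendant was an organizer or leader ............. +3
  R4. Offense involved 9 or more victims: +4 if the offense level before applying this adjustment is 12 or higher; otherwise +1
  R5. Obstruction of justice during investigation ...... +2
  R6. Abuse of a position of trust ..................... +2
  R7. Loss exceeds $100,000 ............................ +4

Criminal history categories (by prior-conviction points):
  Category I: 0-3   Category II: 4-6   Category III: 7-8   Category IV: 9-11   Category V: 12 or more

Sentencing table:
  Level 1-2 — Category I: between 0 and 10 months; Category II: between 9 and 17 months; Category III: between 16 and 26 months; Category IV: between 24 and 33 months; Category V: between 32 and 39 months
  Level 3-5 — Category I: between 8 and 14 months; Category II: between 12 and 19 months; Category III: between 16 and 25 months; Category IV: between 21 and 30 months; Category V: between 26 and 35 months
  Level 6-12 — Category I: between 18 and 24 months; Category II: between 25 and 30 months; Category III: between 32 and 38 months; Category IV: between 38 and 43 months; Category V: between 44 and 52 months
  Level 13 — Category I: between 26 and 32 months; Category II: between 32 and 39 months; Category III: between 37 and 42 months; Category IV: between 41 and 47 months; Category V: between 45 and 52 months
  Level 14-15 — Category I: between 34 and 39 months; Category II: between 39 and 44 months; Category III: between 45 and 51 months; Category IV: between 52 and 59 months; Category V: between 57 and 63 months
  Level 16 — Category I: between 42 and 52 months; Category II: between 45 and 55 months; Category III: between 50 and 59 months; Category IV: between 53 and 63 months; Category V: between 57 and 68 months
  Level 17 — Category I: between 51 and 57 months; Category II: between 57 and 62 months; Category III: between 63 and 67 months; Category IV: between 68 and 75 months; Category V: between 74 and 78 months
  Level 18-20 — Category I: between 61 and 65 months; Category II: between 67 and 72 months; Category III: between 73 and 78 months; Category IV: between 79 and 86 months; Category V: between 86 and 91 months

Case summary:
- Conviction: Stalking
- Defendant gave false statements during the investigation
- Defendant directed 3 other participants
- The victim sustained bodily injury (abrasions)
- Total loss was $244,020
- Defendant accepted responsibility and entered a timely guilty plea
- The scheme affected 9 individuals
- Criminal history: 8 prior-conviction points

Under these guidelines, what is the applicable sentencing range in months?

Base offense level for stalking: 6.
R1 applies: 6 + 2 = 8.
R2 applies: 8 − 4 = 4.
R3 applies: 4 + 3 = 7.
R4 applies (level before this adjustment is 7 < 12, so +1): 7 + 1 = 8.
R5 applies: 8 + 2 = 10.
R7 applies: 10 + 4 = 14.
Final offense level: 14.
Criminal history: 8 prior points → Category III (7-8).
Level 14 falls in the 14-15 band.
Grid: Level 14-15 × Category III = 45-51 months.

45-51 months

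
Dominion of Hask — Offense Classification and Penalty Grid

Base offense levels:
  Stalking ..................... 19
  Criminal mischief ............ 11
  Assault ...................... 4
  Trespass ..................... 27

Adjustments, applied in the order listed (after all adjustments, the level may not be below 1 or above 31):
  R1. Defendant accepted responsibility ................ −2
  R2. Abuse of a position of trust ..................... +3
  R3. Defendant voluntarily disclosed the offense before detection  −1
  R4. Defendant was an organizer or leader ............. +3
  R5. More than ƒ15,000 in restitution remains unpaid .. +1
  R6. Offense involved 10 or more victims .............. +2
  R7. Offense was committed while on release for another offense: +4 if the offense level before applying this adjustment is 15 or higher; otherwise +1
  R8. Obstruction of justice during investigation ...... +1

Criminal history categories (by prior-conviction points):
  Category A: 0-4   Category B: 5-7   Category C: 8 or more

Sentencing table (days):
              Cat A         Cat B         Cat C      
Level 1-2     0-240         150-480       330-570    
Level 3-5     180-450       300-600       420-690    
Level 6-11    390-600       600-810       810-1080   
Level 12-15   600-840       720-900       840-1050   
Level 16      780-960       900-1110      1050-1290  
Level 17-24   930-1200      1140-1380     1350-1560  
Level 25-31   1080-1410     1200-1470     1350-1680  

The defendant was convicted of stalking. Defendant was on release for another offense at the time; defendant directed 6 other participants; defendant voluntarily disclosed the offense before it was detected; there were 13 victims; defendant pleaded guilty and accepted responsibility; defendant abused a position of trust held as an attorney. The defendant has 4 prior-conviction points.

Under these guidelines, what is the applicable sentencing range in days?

Base offense level for stalking: 19.
R1 applies: 19 − 2 = 17.
R2 applies: 17 + 3 = 20.
R3 applies: 20 − 1 = 19.
R4 applies: 19 + 3 = 22.
R6 applies: 22 + 2 = 24.
R7 applies (level before this adjustment is 24 ≥ 15, so +4): 24 + 4 = 28.
Final offense level: 28.
Criminal history: 4 prior points → Category A (0-4).
Level 28 falls in the 25-31 band.
Grid: Level 25-31 × Category A = 1080-1410 days.

1080-1410 days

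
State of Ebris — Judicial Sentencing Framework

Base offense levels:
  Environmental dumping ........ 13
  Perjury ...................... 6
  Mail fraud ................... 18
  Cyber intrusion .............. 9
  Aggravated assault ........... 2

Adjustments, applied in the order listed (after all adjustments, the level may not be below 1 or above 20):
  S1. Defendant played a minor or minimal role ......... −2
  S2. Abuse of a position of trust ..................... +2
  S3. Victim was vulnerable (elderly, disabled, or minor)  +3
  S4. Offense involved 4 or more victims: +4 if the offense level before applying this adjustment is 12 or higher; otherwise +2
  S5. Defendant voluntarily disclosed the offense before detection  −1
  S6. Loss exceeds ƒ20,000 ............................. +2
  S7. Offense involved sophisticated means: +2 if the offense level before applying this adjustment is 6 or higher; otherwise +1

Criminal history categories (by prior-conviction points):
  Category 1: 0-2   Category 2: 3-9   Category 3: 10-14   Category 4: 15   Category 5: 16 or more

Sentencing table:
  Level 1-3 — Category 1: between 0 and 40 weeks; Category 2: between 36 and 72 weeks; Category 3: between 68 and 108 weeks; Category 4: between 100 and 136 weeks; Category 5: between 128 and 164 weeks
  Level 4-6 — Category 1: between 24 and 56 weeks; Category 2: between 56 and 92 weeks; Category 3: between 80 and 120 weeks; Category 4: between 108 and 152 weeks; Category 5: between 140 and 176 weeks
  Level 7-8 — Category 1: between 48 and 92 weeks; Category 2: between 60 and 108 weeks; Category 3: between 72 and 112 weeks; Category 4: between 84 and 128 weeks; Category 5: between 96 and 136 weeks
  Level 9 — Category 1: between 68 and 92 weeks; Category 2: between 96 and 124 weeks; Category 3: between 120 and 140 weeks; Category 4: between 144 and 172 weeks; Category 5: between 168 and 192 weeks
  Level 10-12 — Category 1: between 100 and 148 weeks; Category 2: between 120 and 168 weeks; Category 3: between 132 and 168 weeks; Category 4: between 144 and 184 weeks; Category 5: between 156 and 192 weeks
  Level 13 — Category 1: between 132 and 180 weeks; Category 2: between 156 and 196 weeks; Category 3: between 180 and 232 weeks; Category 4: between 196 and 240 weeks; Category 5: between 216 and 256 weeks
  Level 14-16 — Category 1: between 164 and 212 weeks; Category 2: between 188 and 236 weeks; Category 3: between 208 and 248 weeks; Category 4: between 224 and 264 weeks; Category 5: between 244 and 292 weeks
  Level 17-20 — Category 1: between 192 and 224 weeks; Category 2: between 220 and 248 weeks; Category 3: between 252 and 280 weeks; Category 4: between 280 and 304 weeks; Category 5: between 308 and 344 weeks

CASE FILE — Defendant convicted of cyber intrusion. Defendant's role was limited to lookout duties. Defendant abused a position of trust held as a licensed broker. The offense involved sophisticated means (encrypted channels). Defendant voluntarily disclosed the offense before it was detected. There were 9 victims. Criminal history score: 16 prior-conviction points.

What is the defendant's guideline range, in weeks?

Base offense level for cyber intrusion: 9.
S1 applies: 9 − 2 = 7.
S2 applies: 7 + 2 = 9.
S4 applies (level before this adjustment is 9 < 12, so +2): 9 + 2 = 11.
S5 applies: 11 − 1 = 10.
S6 does not apply.
S7 applies (level before this adjustment is 10 ≥ 6, so +2): 10 + 2 = 12.
Final offense level: 12.
Criminal history: 16 prior points → Category 5 (16+).
Level 12 falls in the 10-12 band.
Grid: Level 10-12 × Category 5 = 156-192 weeks.

156-192 weeks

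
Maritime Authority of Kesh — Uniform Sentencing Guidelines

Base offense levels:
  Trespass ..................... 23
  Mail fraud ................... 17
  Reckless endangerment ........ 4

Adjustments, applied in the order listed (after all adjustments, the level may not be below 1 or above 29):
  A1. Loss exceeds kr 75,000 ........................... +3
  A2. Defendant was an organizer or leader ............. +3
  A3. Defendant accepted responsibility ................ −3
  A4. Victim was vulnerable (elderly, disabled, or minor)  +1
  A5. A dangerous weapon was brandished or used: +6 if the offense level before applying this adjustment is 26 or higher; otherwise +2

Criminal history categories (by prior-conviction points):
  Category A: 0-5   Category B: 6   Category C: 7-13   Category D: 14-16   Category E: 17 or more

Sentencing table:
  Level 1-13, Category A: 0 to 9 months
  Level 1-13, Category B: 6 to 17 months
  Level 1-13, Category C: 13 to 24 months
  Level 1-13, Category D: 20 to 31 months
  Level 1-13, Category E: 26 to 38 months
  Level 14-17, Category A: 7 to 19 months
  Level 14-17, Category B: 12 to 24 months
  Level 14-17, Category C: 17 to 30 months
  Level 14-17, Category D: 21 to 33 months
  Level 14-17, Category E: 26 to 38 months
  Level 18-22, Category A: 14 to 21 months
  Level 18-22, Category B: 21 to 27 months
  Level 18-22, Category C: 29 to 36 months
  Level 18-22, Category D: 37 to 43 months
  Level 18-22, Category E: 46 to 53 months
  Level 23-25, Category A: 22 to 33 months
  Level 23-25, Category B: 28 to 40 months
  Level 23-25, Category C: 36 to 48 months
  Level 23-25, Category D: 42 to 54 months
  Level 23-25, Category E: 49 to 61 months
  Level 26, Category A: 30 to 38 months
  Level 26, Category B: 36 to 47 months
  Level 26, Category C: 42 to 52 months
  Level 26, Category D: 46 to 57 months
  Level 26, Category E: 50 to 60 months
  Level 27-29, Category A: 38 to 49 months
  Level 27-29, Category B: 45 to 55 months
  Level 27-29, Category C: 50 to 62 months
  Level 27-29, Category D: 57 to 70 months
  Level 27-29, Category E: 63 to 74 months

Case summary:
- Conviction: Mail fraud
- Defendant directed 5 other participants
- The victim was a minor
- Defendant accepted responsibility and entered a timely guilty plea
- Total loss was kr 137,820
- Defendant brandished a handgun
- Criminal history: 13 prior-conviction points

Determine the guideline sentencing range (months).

36-48 months

Base offense level for mail fraud: 17.
A1 applies: 17 + 3 = 20.
A2 applies: 20 + 3 = 23.
A3 applies: 23 − 3 = 20.
A4 applies: 20 + 1 = 21.
A5 applies (level before this adjustment is 21 < 26, so +2): 21 + 2 = 23.
Final offense level: 23.
Criminal history: 13 prior points → Category C (7-13).
Level 23 falls in the 23-25 band.
Grid: Level 23-25 × Category C = 36-48 months.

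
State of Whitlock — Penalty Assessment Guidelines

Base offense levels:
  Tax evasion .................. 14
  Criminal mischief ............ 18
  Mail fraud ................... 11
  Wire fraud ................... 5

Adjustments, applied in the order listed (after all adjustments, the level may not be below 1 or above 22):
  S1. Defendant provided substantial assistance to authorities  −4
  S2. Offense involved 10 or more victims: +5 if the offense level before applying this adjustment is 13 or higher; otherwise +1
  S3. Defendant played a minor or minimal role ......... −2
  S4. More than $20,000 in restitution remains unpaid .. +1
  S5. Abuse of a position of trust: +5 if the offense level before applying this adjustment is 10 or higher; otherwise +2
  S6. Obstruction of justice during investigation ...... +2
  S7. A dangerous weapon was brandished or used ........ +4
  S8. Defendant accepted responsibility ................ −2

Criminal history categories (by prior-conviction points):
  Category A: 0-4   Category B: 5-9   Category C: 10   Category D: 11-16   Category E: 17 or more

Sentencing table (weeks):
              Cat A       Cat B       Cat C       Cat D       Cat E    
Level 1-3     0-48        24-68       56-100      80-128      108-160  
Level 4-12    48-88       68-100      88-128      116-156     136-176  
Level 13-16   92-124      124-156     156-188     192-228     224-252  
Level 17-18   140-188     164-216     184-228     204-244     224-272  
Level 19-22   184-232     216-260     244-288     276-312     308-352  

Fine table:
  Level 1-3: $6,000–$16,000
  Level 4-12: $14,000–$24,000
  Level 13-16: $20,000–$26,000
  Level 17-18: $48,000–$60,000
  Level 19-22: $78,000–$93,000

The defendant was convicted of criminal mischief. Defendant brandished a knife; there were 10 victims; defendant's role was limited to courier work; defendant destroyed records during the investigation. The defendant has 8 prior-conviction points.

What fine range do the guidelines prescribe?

$78,000–$93,000

Base offense level for criminal mischief: 18.
S1 does not apply.
S2 applies (level before this adjustment is 18 ≥ 13, so +5): 18 + 5 = 23.
S3 applies: 23 − 2 = 21.
S6 applies: 21 + 2 = 23.
S7 applies: 23 + 4 = 27.
Level 27 exceeds the maximum of 22; capped at 22.
Final offense level: 22.
Level 22 falls in the 19-22 band.
Fine table: Level 19-22 → $78,000–$93,000.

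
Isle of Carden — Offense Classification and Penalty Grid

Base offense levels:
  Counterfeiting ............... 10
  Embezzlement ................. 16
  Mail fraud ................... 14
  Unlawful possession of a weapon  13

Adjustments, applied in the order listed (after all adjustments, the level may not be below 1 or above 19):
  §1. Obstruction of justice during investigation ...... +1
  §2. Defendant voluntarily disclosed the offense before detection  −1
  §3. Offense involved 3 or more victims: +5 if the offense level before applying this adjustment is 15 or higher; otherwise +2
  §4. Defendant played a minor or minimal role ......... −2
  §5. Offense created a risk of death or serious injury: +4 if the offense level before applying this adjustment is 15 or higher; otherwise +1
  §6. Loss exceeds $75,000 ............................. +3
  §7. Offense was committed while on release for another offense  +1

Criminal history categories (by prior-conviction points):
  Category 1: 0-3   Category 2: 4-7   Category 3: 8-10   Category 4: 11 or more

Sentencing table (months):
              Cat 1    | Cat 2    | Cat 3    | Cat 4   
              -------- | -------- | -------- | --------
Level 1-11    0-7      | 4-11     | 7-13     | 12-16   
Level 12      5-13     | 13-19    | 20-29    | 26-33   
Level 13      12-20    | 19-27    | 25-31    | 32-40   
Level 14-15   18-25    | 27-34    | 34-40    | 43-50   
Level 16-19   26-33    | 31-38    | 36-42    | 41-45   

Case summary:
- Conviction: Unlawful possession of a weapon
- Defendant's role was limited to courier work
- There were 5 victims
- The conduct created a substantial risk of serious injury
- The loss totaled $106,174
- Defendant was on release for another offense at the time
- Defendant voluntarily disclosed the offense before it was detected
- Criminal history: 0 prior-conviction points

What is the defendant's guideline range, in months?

26-33 months

Base offense level for unlawful possession of a weapon: 13.
§2 applies: 13 − 1 = 12.
§3 applies (level before this adjustment is 12 < 15, so +2): 12 + 2 = 14.
§4 applies: 14 − 2 = 12.
§5 applies (level before this adjustment is 12 < 15, so +1): 12 + 1 = 13.
§6 applies: 13 + 3 = 16.
§7 applies: 16 + 1 = 17.
Final offense level: 17.
Criminal history: 0 prior points → Category 1 (0-3).
Level 17 falls in the 16-19 band.
Grid: Level 16-19 × Category 1 = 26-33 months.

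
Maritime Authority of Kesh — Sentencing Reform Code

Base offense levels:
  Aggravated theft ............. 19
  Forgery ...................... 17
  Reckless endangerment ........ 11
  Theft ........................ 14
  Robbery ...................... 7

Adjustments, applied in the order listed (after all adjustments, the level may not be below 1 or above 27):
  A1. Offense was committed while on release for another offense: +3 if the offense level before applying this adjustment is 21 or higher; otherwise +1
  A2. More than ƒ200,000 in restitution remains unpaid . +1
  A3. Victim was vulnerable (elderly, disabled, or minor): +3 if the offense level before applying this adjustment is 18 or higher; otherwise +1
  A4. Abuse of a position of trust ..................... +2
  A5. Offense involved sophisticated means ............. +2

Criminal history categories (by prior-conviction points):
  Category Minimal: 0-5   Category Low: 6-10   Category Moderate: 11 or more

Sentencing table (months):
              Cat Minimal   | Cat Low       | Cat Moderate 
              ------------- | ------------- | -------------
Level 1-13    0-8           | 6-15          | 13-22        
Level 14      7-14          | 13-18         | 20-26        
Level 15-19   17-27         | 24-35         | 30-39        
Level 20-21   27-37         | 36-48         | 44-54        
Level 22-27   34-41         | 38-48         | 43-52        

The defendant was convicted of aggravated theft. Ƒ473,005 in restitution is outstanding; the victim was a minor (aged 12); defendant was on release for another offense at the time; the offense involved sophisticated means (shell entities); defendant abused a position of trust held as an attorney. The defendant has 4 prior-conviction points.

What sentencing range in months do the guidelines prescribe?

34-41 months

Base offense level for aggravated theft: 19.
A1 applies (level before this adjustment is 19 < 21, so +1): 19 + 1 = 20.
A2 applies: 20 + 1 = 21.
A3 applies (level before this adjustment is 21 ≥ 18, so +3): 21 + 3 = 24.
A4 applies: 24 + 2 = 26.
A5 applies: 26 + 2 = 28.
Level 28 exceeds the maximum of 27; capped at 27.
Final offense level: 27.
Criminal history: 4 prior points → Category Minimal (0-5).
Level 27 falls in the 22-27 band.
Grid: Level 22-27 × Category Minimal = 34-41 months.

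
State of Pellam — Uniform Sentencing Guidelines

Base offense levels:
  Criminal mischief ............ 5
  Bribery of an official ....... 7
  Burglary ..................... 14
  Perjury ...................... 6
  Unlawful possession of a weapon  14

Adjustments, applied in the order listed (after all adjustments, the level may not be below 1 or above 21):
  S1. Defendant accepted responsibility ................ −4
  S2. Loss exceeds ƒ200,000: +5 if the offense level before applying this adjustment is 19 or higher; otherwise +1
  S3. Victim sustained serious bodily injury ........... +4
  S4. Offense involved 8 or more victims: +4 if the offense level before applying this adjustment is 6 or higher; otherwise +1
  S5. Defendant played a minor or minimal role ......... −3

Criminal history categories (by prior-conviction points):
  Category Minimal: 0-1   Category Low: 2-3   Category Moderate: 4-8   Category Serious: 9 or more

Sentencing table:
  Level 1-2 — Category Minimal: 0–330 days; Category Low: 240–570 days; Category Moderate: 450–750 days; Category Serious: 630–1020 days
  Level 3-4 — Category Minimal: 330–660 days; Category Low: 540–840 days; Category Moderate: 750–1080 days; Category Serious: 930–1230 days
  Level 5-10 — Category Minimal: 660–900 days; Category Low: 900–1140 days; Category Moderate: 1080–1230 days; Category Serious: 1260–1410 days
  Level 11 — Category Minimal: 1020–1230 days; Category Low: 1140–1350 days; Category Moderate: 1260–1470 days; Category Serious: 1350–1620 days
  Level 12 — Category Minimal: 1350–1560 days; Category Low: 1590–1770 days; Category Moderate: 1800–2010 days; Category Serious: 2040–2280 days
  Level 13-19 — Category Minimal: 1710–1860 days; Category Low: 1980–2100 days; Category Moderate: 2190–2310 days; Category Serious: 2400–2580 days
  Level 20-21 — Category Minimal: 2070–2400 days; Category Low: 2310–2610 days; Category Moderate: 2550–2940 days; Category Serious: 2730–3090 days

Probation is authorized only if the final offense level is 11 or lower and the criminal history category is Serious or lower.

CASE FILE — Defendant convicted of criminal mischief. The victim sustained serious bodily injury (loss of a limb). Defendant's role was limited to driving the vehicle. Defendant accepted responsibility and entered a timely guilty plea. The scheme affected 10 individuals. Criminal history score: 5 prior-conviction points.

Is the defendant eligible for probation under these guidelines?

Base offense level for criminal mischief: 5.
S1 applies: 5 − 4 = 1.
S2 does not apply.
S3 applies: 1 + 4 = 5.
S4 applies (level before this adjustment is 5 < 6, so +1): 5 + 1 = 6.
S5 applies: 6 − 3 = 3.
Final offense level: 3.
Criminal history: 5 prior points → Category Moderate (4-8).
Level 3 falls in the 3-4 band.
Grid: Level 3-4 × Category Moderate = 750-1080 days.
Probation check: level 3 ≤ 11 and category Moderate ≤ Serious → eligible.

Yes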